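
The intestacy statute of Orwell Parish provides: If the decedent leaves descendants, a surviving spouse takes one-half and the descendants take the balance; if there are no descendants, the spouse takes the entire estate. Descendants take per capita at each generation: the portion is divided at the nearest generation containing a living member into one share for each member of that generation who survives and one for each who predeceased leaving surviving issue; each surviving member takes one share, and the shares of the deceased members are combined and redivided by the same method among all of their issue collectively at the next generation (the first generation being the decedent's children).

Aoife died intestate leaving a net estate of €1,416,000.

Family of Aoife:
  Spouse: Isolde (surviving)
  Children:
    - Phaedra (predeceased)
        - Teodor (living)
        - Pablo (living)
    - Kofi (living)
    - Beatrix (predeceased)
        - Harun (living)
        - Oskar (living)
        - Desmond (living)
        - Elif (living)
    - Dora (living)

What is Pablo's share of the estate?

Pablo receives €59,000.

Isolde takes one-half of €1,416,000 = €708,000. The remaining €708,000 passes to the descendants.
The descendants' portion (€708,000) is divided at the children's generation into 4 shares of €177,000. Kofi and Dora each take €177,000. The 2 shares of the deceased (Phaedra and Beatrix) are combined into a pool of €354,000.
That pool (€354,000) is divided at the grandchildren's generation equally among Teodor, Pablo, Harun, Oskar, Desmond, and Elif: €59,000 each.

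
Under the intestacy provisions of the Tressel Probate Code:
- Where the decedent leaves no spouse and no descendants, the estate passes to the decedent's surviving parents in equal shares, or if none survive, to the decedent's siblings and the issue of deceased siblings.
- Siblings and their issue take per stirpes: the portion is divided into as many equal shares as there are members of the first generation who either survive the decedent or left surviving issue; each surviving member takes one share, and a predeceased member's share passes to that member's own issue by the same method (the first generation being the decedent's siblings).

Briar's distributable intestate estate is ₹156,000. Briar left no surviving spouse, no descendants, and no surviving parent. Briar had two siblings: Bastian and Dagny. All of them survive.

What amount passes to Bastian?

The entire ₹156,000 passes to the siblings and their issue.
That amount (₹156,000) is divided into 2 shares of ₹78,000: Bastian and Dagny each take ₹78,000.

Bastian receives ₹78,000.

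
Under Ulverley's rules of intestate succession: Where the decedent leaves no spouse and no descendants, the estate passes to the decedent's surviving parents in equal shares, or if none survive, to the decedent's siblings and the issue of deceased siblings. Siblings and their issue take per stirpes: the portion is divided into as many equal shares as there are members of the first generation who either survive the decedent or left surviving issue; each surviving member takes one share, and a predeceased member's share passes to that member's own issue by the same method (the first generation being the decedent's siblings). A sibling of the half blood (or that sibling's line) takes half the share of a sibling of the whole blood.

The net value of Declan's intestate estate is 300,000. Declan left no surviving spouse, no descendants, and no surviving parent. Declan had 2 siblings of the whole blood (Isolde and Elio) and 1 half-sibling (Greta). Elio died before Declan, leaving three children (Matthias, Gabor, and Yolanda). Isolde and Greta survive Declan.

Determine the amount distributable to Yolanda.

Yolanda receives 40,000.

The entire 300,000 passes to the siblings and their issue.
Counting each half-blood sibling's line as half a unit, there are 5/2 units in 300,000, so one unit is 120,000. Whole-blood lines (Isolde and Elio) take 120,000 each; half-blood lines (Greta) take 60,000 each.
Elio's share (120,000) is divided into 3 shares of 40,000: Matthias, Gabor, and Yolanda each take 40,000.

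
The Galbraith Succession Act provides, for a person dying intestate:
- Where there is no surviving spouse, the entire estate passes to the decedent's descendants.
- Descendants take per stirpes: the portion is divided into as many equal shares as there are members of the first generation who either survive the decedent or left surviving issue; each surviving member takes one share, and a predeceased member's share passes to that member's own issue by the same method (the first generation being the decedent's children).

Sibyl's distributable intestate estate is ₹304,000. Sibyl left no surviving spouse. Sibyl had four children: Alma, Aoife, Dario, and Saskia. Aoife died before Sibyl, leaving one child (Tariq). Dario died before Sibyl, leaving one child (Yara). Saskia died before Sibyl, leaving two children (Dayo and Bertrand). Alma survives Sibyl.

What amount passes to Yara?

The entire ₹304,000 passes to the descendants.
That amount (₹304,000) is divided into 4 shares of ₹76,000: Alma takes ₹76,000; Aoife's ₹76,000 share passes to Aoife's issue; Dario's ₹76,000 share passes to Dario's issue; Saskia's ₹76,000 share passes to Saskia's issue.
Aoife's share (₹76,000) passes entirely to Tariq.
Dario's share (₹76,000) passes entirely to Yara.
Saskia's share (₹76,000) is divided into 2 shares of ₹38,000: Dayo and Bertrand each take ₹38,000.

Yara receives ₹76,000.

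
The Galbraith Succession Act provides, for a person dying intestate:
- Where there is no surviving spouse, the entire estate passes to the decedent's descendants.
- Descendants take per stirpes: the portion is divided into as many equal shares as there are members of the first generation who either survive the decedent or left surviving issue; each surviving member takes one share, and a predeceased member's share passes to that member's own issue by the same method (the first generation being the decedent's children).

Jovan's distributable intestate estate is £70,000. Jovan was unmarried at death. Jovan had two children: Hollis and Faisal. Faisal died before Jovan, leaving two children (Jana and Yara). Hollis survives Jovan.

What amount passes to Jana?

The entire £70,000 passes to the descendants.
That amount (£70,000) is divided into 2 shares of £35,000: Hollis takes £35,000; Faisal's £35,000 share passes to Faisal's issue.
Faisal's share (£35,000) is divided into 2 shares of £17,500: Jana and Yara each take £17,500.

Jana receives £17,500.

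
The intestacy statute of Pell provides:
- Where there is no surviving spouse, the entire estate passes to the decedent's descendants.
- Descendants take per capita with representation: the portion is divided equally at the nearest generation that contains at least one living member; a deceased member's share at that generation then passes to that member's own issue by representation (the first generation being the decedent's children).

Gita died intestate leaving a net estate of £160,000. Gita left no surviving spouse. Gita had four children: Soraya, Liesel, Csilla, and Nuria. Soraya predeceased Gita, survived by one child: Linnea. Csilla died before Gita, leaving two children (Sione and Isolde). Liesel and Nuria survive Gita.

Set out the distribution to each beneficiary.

Linnea: £40,000; Liesel: £40,000; Sione: £20,000; Isolde: £20,000; Nuria: £40,000

The entire £160,000 passes to the descendants.
That amount (£160,000) is divided into 4 shares of £40,000: Liesel and Nuria each take £40,000; Soraya's £40,000 share passes to Soraya's issue; Csilla's £40,000 share passes to Csilla's issue.
Soraya's share (£40,000) passes entirely to Linnea.
Csilla's share (£40,000) is divided into 2 shares of £20,000: Sione and Isolde each take £20,000.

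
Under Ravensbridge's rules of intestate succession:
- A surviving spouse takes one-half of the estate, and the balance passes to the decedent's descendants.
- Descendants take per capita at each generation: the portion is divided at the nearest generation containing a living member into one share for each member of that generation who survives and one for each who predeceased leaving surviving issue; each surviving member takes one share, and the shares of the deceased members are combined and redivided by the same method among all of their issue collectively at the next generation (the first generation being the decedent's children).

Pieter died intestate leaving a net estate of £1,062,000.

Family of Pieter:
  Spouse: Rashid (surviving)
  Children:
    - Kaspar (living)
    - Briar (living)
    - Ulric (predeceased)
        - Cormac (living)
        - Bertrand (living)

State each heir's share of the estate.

Rashid takes one-half of £1,062,000 = £531,000. The remaining £531,000 passes to the descendants.
The descendants' portion (£531,000) is divided at the children's generation into 3 shares of £177,000. Kaspar and Briar each take £177,000. The remaining share for the deceased Ulric (£177,000) is carried to the next generation.
That pool (£177,000) is divided at the grandchildren's generation equally among Cormac and Bertrand: £88,500 each.

Rashid: £531,000; Kaspar: £177,000; Briar: £177,000; Cormac: £88,500; Bertrand: £88,500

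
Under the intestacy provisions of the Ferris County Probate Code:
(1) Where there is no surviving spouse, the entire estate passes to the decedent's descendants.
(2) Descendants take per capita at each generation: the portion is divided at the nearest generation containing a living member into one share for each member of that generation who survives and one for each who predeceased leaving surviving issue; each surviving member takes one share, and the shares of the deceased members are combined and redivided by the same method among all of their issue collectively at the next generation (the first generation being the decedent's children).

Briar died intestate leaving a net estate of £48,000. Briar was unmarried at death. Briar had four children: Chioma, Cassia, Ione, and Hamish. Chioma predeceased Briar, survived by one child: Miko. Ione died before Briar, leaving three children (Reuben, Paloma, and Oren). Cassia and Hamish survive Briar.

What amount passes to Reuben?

Reuben receives £6,000.

The entire £48,000 passes to the descendants.
That amount (£48,000) is divided at the children's generation into 4 shares of £12,000. Cassia and Hamish each take £12,000. The 2 shares of the deceased (Chioma and Ione) are combined into a pool of £24,000.
That pool (£24,000) is divided at the grandchildren's generation equally among Miko, Reuben, Paloma, and Oren: £6,000 each.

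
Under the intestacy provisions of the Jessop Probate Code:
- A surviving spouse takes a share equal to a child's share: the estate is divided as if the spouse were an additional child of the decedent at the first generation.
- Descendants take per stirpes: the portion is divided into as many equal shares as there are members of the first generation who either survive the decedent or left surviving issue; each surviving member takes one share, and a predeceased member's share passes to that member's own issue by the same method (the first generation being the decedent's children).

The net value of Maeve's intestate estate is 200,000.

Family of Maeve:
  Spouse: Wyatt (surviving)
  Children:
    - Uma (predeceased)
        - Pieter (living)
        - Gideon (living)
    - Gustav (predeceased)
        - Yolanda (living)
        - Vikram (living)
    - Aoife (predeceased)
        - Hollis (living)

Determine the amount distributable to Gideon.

Gideon receives 25,000.

The spouse counts as an additional share at the children's level, so there are 4 primary shares of 50,000. Wyatt takes one such share (50,000).
The children's combined portion (150,000) is divided into 3 shares of 50,000: Uma's 50,000 share passes to Uma's issue; Gustav's 50,000 share passes to Gustav's issue; Aoife's 50,000 share passes to Aoife's issue.
Uma's share (50,000) is divided into 2 shares of 25,000: Pieter and Gideon each take 25,000.
Gustav's share (50,000) is divided into 2 shares of 25,000: Yolanda and Vikram each take 25,000.
Aoife's share (50,000) passes entirely to Hollis.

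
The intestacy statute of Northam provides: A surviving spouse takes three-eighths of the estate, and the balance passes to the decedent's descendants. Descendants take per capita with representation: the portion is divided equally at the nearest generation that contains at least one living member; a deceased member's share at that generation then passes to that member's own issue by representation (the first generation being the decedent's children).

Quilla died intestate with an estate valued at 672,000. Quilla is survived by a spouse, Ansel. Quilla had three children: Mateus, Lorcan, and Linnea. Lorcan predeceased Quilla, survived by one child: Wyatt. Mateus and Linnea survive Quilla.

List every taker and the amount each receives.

Ansel takes three-eighths of 672,000 = 252,000. The remaining 420,000 passes to the descendants.
The descendants' portion (420,000) is divided into 3 shares of 140,000: Mateus and Linnea each take 140,000; Lorcan's 140,000 share passes to Lorcan's issue.
Lorcan's share (140,000) passes entirely to Wyatt.

Ansel: 252,000; Mateus: 140,000; Wyatt: 140,000; Linnea: 140,000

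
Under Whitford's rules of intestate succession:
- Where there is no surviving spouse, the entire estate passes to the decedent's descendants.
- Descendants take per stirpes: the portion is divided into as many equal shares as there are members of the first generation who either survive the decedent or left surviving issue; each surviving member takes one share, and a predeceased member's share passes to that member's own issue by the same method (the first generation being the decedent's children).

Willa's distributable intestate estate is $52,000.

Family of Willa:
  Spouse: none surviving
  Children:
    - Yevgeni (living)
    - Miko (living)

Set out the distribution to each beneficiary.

The entire $52,000 passes to the descendants.
That amount ($52,000) is divided into 2 shares of $26,000: Yevgeni and Miko each take $26,000.

Yevgeni: $26,000; Miko: $26,000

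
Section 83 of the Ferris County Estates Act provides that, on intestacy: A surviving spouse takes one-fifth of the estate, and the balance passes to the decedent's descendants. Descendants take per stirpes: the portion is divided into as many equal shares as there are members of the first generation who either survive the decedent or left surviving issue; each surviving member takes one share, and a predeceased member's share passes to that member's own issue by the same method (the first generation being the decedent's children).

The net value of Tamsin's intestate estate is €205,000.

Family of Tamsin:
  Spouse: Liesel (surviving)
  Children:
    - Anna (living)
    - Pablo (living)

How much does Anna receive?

Anna receives €82,000.

Liesel takes one-fifth of €205,000 = €41,000. The remaining €164,000 passes to the descendants.
The descendants' portion (€164,000) is divided into 2 shares of €82,000: Anna and Pablo each take €82,000.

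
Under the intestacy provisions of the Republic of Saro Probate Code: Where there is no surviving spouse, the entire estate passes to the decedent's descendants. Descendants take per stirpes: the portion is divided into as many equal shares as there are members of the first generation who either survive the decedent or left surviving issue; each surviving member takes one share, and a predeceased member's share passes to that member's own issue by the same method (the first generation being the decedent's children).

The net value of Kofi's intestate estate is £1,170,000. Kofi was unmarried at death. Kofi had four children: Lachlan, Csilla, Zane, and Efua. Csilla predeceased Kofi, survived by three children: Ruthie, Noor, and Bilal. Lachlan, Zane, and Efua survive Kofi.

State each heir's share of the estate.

The entire £1,170,000 passes to the descendants.
That amount (£1,170,000) is divided into 4 shares of £292,500: Lachlan, Zane, and Efua each take £292,500; Csilla's £292,500 share passes to Csilla's issue.
Csilla's share (£292,500) is divided into 3 shares of £97,500: Ruthie, Noor, and Bilal each take £97,500.

Lachlan: £292,500; Ruthie: £97,500; Noor: £97,500; Bilal: £97,500; Zane: £292,500; Efua: £292,500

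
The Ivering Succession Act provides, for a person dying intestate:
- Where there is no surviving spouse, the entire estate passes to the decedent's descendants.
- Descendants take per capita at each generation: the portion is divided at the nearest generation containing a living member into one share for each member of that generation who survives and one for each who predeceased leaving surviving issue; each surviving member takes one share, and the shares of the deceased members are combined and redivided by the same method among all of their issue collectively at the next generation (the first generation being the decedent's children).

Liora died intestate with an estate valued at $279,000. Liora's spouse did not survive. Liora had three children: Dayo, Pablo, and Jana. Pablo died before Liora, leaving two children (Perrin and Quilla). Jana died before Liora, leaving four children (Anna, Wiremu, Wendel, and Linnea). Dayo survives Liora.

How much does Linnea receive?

Linnea receives $31,000.

The entire $279,000 passes to the descendants.
That amount ($279,000) is divided at the children's generation into 3 shares of $93,000. Dayo takes $93,000. The 2 shares of the deceased (Pablo and Jana) are combined into a pool of $186,000.
That pool ($186,000) is divided at the grandchildren's generation equally among Perrin, Quilla, Anna, Wiremu, Wendel, and Linnea: $31,000 each.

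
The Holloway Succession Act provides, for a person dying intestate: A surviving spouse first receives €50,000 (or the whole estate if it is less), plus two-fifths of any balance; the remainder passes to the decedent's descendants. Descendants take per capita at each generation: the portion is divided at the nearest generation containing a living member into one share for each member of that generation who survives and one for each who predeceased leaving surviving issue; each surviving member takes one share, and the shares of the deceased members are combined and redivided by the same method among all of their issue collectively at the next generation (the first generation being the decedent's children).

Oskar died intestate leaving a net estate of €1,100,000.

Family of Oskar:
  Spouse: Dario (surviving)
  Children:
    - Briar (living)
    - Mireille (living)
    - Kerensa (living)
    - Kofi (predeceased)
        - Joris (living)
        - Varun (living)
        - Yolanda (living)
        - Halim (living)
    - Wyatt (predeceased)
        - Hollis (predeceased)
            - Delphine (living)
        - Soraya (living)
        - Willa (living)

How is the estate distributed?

Dario first takes €50,000, leaving a balance of €1,050,000. Dario then takes two-fifths of the balance (€420,000), for a total of €470,000. The remaining €630,000 passes to the descendants.
The descendants' portion (€630,000) is divided at the children's generation into 5 shares of €126,000. Briar, Mireille, and Kerensa each take €126,000. The 2 shares of the deceased (Kofi and Wyatt) are combined into a pool of €252,000.
That pool (€252,000) is divided at the grandchildren's generation into 7 shares of €36,000. Joris, Varun, Yolanda, Halim, Soraya, and Willa each take €36,000. The remaining share for the deceased Hollis (€36,000) is carried to the next generation.
That pool (€36,000) passes entirely to Delphine, the sole taker at the great-grandchildren's generation.

Dario: €470,000; Briar: €126,000; Mireille: €126,000; Kerensa: €126,000; Joris: €36,000; Varun: €36,000; Yolanda: €36,000; Halim: €36,000; Delphine: €36,000; Soraya: €36,000; Willa: €36,000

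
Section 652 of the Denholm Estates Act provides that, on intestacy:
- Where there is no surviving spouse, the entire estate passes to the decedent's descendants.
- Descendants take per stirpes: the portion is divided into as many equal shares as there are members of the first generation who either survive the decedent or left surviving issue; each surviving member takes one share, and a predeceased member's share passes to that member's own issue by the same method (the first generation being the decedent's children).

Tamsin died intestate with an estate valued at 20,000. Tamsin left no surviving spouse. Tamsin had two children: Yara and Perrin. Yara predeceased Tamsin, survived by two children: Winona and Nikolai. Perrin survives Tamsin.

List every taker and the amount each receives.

Winona: 5,000; Nikolai: 5,000; Perrin: 10,000

The entire 20,000 passes to the descendants.
That amount (20,000) is divided into 2 shares of 10,000: Perrin takes 10,000; Yara's 10,000 share passes to Yara's issue.
Yara's share (10,000) is divided into 2 shares of 5,000: Winona and Nikolai each take 5,000.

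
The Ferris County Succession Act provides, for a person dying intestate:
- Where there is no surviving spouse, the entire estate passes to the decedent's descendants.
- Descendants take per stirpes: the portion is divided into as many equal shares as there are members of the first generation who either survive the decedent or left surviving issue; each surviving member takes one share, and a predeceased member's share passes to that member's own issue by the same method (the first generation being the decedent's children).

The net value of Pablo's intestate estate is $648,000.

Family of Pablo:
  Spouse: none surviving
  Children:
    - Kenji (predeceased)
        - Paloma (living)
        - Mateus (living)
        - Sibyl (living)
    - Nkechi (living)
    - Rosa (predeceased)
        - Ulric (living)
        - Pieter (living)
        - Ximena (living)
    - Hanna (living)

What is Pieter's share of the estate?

The entire $648,000 passes to the descendants.
That amount ($648,000) is divided into 4 shares of $162,000: Nkechi and Hanna each take $162,000; Kenji's $162,000 share passes to Kenji's issue; Rosa's $162,000 share passes to Rosa's issue.
Kenji's share ($162,000) is divided into 3 shares of $54,000: Paloma, Mateus, and Sibyl each take $54,000.
Rosa's share ($162,000) is divided into 3 shares of $54,000: Ulric, Pieter, and Ximena each take $54,000.

Pieter receives $54,000.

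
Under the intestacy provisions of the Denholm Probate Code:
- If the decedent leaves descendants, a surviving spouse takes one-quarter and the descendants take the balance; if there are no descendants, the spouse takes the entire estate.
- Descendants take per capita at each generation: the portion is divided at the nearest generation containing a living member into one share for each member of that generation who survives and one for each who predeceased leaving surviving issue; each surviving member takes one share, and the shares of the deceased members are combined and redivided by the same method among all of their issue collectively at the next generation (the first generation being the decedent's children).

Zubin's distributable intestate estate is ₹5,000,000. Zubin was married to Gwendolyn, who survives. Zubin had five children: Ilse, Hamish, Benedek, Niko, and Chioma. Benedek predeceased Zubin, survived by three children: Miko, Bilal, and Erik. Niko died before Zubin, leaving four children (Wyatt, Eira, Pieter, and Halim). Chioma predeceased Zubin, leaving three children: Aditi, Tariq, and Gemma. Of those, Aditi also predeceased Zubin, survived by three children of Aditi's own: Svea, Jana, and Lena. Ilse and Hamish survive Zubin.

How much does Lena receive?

Lena receives ₹75,000.

Gwendolyn takes one-quarter of ₹5,000,000 = ₹1,250,000. The remaining ₹3,750,000 passes to the descendants.
The descendants' portion (₹3,750,000) is divided at the children's generation into 5 shares of ₹750,000. Ilse and Hamish each take ₹750,000. The 3 shares of the deceased (Benedek, Niko, and Chioma) are combined into a pool of ₹2,250,000.
That pool (₹2,250,000) is divided at the grandchildren's generation into 10 shares of ₹225,000. Miko, Bilal, Erik, Wyatt, Eira, Pieter, Halim, Tariq, and Gemma each take ₹225,000. The remaining share for the deceased Aditi (₹225,000) is carried to the next generation.
That pool (₹225,000) is divided at the great-grandchildren's generation equally among Svea, Jana, and Lena: ₹75,000 each.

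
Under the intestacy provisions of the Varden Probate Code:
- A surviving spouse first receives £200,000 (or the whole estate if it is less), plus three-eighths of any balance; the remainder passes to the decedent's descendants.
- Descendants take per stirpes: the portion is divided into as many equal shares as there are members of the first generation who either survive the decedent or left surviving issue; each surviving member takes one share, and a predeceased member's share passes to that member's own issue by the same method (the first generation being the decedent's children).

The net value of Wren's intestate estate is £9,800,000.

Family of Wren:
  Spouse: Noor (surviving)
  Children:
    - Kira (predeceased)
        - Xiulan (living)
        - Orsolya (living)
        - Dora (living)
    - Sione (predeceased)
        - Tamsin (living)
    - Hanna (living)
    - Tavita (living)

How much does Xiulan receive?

Noor first takes £200,000, leaving a balance of £9,600,000. Noor then takes three-eighths of the balance (£3,600,000), for a total of £3,800,000. The remaining £6,000,000 passes to the descendants.
The descendants' portion (£6,000,000) is divided into 4 shares of £1,500,000: Hanna and Tavita each take £1,500,000; Kira's £1,500,000 share passes to Kira's issue; Sione's £1,500,000 share passes to Sione's issue.
Kira's share (£1,500,000) is divided into 3 shares of £500,000: Xiulan, Orsolya, and Dora each take £500,000.
Sione's share (£1,500,000) passes entirely to Tamsin.

Xiulan receives £500,000.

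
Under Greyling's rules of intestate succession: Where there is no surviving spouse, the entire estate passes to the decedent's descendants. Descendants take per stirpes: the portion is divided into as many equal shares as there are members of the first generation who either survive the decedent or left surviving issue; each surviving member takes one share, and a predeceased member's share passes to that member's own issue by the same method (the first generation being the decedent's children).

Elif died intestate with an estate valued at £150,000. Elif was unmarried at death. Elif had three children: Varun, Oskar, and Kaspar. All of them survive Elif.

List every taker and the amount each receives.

Varun: £50,000; Oskar: £50,000; Kaspar: £50,000

The entire £150,000 passes to the descendants.
That amount (£150,000) is divided into 3 shares of £50,000: Varun, Oskar, and Kaspar each take £50,000.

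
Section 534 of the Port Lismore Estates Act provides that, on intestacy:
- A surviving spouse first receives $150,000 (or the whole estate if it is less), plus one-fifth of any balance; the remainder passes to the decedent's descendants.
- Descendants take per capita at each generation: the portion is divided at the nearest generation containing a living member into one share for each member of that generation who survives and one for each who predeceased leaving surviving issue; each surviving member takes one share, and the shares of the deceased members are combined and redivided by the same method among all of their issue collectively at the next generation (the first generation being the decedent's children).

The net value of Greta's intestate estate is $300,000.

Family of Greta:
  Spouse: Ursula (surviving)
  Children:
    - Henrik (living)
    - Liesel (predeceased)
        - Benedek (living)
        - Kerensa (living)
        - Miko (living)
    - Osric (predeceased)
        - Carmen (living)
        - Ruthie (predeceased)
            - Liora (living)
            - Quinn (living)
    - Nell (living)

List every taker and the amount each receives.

Ursula first takes $150,000, leaving a balance of $150,000. Ursula then takes one-fifth of the balance ($30,000), for a total of $180,000. The remaining $120,000 passes to the descendants.
The descendants' portion ($120,000) is divided at the children's generation into 4 shares of $30,000. Henrik and Nell each take $30,000. The 2 shares of the deceased (Liesel and Osric) are combined into a pool of $60,000.
That pool ($60,000) is divided at the grandchildren's generation into 5 shares of $12,000. Benedek, Kerensa, Miko, and Carmen each take $12,000. The remaining share for the deceased Ruthie ($12,000) is carried to the next generation.
That pool ($12,000) is divided at the great-grandchildren's generation equally among Liora and Quinn: $6,000 each.

Ursula: $180,000; Henrik: $30,000; Benedek: $12,000; Kerensa: $12,000; Miko: $12,000; Carmen: $12,000; Liora: $6,000; Quinn: $6,000; Nell: $30,000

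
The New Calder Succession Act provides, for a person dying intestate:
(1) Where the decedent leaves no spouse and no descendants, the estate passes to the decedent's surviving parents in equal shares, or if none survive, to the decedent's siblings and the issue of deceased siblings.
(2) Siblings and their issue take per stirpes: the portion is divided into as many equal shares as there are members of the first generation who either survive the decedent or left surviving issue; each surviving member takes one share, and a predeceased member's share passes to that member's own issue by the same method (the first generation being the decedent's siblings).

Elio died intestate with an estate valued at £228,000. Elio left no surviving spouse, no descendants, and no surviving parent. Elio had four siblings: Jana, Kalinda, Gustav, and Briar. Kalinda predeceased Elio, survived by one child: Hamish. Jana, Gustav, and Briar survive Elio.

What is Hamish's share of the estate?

The entire £228,000 passes to the siblings and their issue.
That amount (£228,000) is divided into 4 shares of £57,000: Jana, Gustav, and Briar each take £57,000; Kalinda's £57,000 share passes to Kalinda's issue.
Kalinda's share (£57,000) passes entirely to Hamish.

Hamish receives £57,000.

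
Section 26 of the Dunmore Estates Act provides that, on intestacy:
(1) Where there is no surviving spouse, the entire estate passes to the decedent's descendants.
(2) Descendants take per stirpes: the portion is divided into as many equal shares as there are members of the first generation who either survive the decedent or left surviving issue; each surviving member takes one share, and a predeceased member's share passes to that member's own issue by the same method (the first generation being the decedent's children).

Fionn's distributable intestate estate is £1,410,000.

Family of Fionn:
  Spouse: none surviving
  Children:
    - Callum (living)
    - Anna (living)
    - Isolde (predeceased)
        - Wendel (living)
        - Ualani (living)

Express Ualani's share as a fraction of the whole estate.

The entire £1,410,000 passes to the descendants.
That amount (£1,410,000) is divided into 3 shares of £470,000: Callum and Anna each take £470,000; Isolde's £470,000 share passes to Isolde's issue.
Isolde's share (£470,000) is divided into 2 shares of £235,000: Wendel and Ualani each take £235,000.

Ualani receives 1/6 of the estate.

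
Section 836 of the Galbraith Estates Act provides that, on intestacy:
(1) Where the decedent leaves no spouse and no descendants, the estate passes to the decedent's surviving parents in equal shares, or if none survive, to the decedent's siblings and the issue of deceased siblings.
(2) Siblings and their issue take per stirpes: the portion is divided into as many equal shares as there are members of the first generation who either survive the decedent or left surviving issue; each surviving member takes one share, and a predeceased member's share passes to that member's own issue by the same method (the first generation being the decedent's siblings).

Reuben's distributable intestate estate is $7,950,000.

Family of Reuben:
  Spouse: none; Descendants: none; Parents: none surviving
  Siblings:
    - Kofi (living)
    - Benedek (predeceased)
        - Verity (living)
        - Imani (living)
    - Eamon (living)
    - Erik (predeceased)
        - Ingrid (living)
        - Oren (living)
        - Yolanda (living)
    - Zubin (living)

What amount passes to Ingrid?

Ingrid receives $530,000.

The entire $7,950,000 passes to the siblings and their issue.
That amount ($7,950,000) is divided into 5 shares of $1,590,000: Kofi, Eamon, and Zubin each take $1,590,000; Benedek's $1,590,000 share passes to Benedek's issue; Erik's $1,590,000 share passes to Erik's issue.
Benedek's share ($1,590,000) is divided into 2 shares of $795,000: Verity and Imani each take $795,000.
Erik's share ($1,590,000) is divided into 3 shares of $530,000: Ingrid, Oren, and Yolanda each take $530,000.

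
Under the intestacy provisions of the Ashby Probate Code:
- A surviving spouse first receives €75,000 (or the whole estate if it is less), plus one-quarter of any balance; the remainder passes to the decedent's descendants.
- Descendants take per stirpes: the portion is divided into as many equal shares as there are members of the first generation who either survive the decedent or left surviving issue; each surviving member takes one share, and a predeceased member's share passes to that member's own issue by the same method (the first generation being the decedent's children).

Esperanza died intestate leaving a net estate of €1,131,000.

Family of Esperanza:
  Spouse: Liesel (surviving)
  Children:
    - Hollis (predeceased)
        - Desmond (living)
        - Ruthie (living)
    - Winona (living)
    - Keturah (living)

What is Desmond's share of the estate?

Liesel first takes €75,000, leaving a balance of €1,056,000. Liesel then takes one-quarter of the balance (€264,000), for a total of €339,000. The remaining €792,000 passes to the descendants.
The descendants' portion (€792,000) is divided into 3 shares of €264,000: Winona and Keturah each take €264,000; Hollis's €264,000 share passes to Hollis's issue.
Hollis's share (€264,000) is divided into 2 shares of €132,000: Desmond and Ruthie each take €132,000.

Desmond receives €132,000.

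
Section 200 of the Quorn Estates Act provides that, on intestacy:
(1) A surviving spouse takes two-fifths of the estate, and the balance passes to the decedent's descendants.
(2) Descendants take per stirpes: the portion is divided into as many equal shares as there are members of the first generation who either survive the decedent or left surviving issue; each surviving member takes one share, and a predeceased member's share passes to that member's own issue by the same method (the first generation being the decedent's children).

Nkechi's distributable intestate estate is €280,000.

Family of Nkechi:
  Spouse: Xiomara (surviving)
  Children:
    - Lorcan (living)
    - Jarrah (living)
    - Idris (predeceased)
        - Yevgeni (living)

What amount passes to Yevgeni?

Yevgeni receives €56,000.

Xiomara takes two-fifths of €280,000 = €112,000. The remaining €168,000 passes to the descendants.
The descendants' portion (€168,000) is divided into 3 shares of €56,000: Lorcan and Jarrah each take €56,000; Idris's €56,000 share passes to Idris's issue.
Idris's share (€56,000) passes entirely to Yevgeni.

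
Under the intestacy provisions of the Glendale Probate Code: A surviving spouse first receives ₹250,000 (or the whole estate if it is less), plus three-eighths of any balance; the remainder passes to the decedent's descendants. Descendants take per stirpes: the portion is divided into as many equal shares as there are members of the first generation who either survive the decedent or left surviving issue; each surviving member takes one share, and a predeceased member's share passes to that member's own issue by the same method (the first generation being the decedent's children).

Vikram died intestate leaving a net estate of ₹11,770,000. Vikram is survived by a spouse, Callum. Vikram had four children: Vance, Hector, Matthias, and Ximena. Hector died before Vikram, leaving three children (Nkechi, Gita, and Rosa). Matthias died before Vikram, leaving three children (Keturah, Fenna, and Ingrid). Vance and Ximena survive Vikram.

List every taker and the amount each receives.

Callum first takes ₹250,000, leaving a balance of ₹11,520,000. Callum then takes three-eighths of the balance (₹4,320,000), for a total of ₹4,570,000. The remaining ₹7,200,000 passes to the descendants.
The descendants' portion (₹7,200,000) is divided into 4 shares of ₹1,800,000: Vance and Ximena each take ₹1,800,000; Hector's ₹1,800,000 share passes to Hector's issue; Matthias's ₹1,800,000 share passes to Matthias's issue.
Hector's share (₹1,800,000) is divided into 3 shares of ₹600,000: Nkechi, Gita, and Rosa each take ₹600,000.
Matthias's share (₹1,800,000) is divided into 3 shares of ₹600,000: Keturah, Fenna, and Ingrid each take ₹600,000.

Callum: ₹4,570,000; Vance: ₹1,800,000; Nkechi: ₹600,000; Gita: ₹600,000; Rosa: ₹600,000; Keturah: ₹600,000; Fenna: ₹600,000; Ingrid: ₹600,000; Ximena: ₹1,800,000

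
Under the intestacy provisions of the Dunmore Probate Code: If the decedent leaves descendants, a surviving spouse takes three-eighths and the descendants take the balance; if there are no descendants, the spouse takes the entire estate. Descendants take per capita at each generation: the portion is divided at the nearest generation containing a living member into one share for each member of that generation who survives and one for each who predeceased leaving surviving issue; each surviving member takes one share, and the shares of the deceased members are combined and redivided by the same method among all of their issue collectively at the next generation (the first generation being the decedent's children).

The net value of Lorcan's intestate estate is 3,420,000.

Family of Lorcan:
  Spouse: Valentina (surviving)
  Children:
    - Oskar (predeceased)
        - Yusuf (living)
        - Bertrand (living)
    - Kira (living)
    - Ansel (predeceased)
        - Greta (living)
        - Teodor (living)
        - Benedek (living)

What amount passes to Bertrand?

Valentina takes three-eighths of 3,420,000 = 1,282,500. The remaining 2,137,500 passes to the descendants.
The descendants' portion (2,137,500) is divided at the children's generation into 3 shares of 712,500. Kira takes 712,500. The 2 shares of the deceased (Oskar and Ansel) are combined into a pool of 1,425,000.
That pool (1,425,000) is divided at the grandchildren's generation equally among Yusuf, Bertrand, Greta, Teodor, and Benedek: 285,000 each.

Bertrand receives 285,000.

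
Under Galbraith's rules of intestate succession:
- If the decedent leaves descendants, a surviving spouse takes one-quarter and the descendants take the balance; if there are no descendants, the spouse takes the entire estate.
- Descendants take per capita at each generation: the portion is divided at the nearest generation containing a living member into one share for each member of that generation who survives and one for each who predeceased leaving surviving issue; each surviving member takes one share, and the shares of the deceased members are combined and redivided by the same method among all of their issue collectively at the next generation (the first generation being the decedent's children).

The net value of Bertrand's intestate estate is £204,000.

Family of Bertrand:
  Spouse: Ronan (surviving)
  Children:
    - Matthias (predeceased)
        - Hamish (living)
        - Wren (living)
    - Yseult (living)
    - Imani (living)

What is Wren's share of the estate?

Wren receives £25,500.

Ronan takes one-quarter of £204,000 = £51,000. The remaining £153,000 passes to the descendants.
The descendants' portion (£153,000) is divided at the children's generation into 3 shares of £51,000. Yseult and Imani each take £51,000. The remaining share for the deceased Matthias (£51,000) is carried to the next generation.
That pool (£51,000) is divided at the grandchildren's generation equally among Hamish and Wren: £25,500 each.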